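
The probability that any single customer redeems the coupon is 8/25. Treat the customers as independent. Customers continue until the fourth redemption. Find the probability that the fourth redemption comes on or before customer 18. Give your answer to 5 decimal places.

Finishing within 18 customers ⇔ at least 4 successes in the first 18. With X ~ Binomial(18, 0.32), P(Y ≤ 18) = 1 − P(X ≤ 3).
  k=0: C(18,0)·0.32^0·0.68^18 = 0.0009664
  k=1: C(18,1)·0.32^1·0.68^17 = 0.0081860
  k=2: C(18,2)·0.32^2·0.68^16 = 0.0327442
  k=3: C(18,3)·0.32^3·0.68^15 = 0.0821814
1 − 0.1240781 = 0.8759219

0.87592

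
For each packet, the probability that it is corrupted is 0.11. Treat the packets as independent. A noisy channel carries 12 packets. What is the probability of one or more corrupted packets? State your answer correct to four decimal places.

0.7530

P(at least one) = 1 − P(none) = 1 − (1 − 0.11)^12
= 1 − 0.246990 = 0.753010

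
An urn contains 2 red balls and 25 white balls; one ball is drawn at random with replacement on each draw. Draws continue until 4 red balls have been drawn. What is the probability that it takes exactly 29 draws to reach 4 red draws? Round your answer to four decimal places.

0.0144

Y = trial on which the fourth success occurs; negative binomial, r=4, p=0.074074.
P(Y=29) = C(28,3) · p^4 · (1−p)^25
= 3276 · 3.0107e-05 · 0.14602 = 0.014402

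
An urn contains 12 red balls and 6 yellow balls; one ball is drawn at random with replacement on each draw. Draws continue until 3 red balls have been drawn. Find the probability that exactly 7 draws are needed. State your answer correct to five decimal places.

0.05487

Y = trial on which the third success occurs; negative binomial, r=3, p=0.666667.
P(Y=7) = C(6,2) · p^3 · (1−p)^4
= 15 · 0.2963 · 0.012346 = 0.0548697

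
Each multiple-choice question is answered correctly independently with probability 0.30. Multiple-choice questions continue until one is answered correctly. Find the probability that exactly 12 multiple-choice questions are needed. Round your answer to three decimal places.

Geometric (trials to first success), p = 0.30.
P(Y = 12) = (1−p)^11 · p = 0.019773 · 0.30 = 0.00593

0.006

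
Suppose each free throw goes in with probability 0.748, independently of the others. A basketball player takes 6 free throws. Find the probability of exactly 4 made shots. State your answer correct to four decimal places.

0.2982

X ~ Binomial(n=6, p=0.748).
P(X=4) = C(6,4) · p^4 · (1−p)^2
= 15 · 0.31304 · 0.063504 = 0.298194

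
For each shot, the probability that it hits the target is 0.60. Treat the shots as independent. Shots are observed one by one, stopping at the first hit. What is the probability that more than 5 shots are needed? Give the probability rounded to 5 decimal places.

0.01024

Y = number of shots to the first success; geometric, p = 0.60.
P(Y > 5) = P(first 5 all fail) = (1−p)^5 = 0.0102400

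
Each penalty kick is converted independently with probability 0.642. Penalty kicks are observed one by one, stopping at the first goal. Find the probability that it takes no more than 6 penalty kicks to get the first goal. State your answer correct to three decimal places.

0.998

Y = number of penalty kicks to the first success; geometric, p = 0.642.
P(Y ≤ 6) = 1 − (1−p)^6 = 1 − 0.00211 = 0.99789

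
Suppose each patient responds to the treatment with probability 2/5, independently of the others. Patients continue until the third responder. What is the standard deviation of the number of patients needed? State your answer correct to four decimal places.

Y = total patients until the third success; negative binomial with r=3, p=0.40.
SD(Y) = √[r(1−p)/p²] = √(11.250000) = 3.354102

3.3541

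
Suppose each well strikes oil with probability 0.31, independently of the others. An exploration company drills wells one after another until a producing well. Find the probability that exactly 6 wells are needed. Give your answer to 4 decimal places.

0.0485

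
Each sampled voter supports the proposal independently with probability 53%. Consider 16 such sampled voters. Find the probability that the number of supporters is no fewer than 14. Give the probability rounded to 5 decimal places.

0.00425

X ~ Binomial(16, 0.53); P(X ≥ 14) = Σ C(16,k) p^k (1−p)^(16−k) over k:
  k=14: C(16,14)·0.53^14·0.47^2 = 0.0036580
  k=15: C(16,15)·0.53^15·0.47^1 = 0.0005500
  k=16: C(16,16)·0.53^16·0.47^0 = 0.0000388
Total = 0.0042467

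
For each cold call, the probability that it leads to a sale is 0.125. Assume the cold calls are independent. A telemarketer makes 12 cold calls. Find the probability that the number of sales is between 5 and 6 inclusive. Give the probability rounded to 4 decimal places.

0.0111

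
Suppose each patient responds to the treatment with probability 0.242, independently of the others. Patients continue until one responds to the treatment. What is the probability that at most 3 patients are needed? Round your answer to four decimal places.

0.5645

Y = number of patients to the first success; geometric, p = 0.242.
P(Y ≤ 3) = 1 − (1−p)^3 = 1 − 0.435520 = 0.564480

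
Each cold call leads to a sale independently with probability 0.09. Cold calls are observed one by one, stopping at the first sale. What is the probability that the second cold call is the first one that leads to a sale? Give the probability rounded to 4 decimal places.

0.0819

Geometric (trials to first success), p = 0.09.
P(Y = 2) = (1−p)^1 · p = 0.91 · 0.09 = 0.081900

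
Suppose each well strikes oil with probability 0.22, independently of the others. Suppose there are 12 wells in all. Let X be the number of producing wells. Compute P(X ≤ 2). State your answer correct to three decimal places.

0.489

X ~ Binomial(12, 0.22); P(X ≤ 2) = Σ C(12,k) p^k (1−p)^(12−k) over k:
  k=0: C(12,0)·0.22^0·0.78^12 = 0.05071
  k=1: C(12,1)·0.22^1·0.78^11 = 0.17165
  k=2: C(12,2)·0.22^2·0.78^10 = 0.26628
Total = 0.48864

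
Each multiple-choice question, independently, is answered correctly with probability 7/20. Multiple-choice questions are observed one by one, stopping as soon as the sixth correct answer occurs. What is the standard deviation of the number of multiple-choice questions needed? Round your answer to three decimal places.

5.642

Y = total multiple-choice questions until the sixth success; negative binomial with r=6, p=0.35.
SD(Y) = √[r(1−p)/p²] = √(31.83673) = 5.64241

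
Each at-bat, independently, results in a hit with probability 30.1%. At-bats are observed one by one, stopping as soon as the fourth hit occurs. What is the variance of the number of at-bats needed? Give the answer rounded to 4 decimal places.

30.8606

Y = total at-bats until the fourth success; negative binomial with r=4, p=0.301.
Var(Y) = r(1−p)/p² = 4·0.699 / 0.301² = 30.860587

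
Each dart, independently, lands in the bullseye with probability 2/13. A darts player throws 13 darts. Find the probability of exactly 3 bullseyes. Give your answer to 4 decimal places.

X ~ Binomial(n=13, p=0.153846).
P(X=3) = C(13,3) · p^3 · (1−p)^10
= 286 · 0.0036413 · 0.18815 = 0.195938

0.1959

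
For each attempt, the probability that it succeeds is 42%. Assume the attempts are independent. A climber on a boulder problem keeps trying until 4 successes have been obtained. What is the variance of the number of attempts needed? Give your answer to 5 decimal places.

Y = total attempts until the fourth success; negative binomial with r=4, p=0.42.
Var(Y) = r(1−p)/p² = 4·0.58 / 0.42² = 13.1519274

13.15193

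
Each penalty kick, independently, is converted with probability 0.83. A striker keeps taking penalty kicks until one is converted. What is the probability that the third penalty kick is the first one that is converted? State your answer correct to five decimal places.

0.02399

Geometric (trials to first success), p = 0.83.
P(Y = 3) = (1−p)^2 · p = 0.0289 · 0.83 = 0.0239870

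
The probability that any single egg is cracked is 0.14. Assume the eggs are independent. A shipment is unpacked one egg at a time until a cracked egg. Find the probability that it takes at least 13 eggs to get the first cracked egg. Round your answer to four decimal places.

Y = number of eggs to the first success; geometric, p = 0.14.
P(Y > 12) = P(first 12 all fail) = (1−p)^12 = 0.163675

0.1637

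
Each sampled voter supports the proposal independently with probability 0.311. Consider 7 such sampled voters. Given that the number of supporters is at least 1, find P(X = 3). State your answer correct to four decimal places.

0.2561

X ~ Binomial(7, 0.311). Want P(X=3 | X≥1) = P(X=3) / P(X≥1).
P(X=3) = C(7,3)·0.311^3·0.689^4 = 0.237261
P(X≥1) = 1 − 0.073711 = 0.926289
Ratio = 0.237261 / 0.926289 = 0.256141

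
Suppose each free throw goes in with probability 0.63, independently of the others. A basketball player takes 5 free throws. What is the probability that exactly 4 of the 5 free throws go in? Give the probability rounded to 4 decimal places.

0.2914

X ~ Binomial(n=5, p=0.63).
P(X=4) = C(5,4) · p^4 · (1−p)^1
= 5 · 0.15753 · 0.37 = 0.291430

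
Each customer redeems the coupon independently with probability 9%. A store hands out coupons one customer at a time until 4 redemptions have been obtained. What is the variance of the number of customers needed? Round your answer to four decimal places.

Y = total customers until the fourth success; negative binomial with r=4, p=0.09.
Var(Y) = r(1−p)/p² = 4·0.91 / 0.09² = 449.382716

449.3827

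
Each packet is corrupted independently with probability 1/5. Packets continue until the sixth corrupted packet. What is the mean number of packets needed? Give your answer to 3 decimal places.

30.000

Y = total packets until the sixth success; negative binomial with r=6, p=0.20.
E[Y] = r / p = 6 / 0.20 = 30.00000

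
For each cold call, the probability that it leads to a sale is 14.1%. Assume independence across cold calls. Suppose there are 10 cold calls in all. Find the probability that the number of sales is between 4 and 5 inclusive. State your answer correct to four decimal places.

0.0399

X ~ Binomial(10, 0.141); P(4 ≤ X ≤ 5) = Σ C(10,k) p^k (1−p)^(10−k) over k:
  k=4: C(10,4)·0.141^4·0.859^6 = 0.033347
  k=5: C(10,5)·0.141^5·0.859^5 = 0.006568
Total = 0.039915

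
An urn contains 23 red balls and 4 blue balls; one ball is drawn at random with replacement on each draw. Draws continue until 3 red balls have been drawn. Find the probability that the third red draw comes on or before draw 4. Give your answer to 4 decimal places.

0.8929

Finishing within 4 draws ⇔ at least 3 successes in the first 4. With X ~ Binomial(4, 0.851852), P(Y ≤ 4) = 1 − P(X ≤ 2).
  k=0: C(4,0)·0.851852^0·0.148148^4 = 0.000482
  k=1: C(4,1)·0.851852^1·0.148148^3 = 0.011079
  k=2: C(4,2)·0.851852^2·0.148148^2 = 0.095559
1 − 0.107120 = 0.892880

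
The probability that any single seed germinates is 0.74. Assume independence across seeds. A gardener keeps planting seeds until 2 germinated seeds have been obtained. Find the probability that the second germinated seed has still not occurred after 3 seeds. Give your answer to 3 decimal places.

0.168

Needing more than 3 seeds ⇔ fewer than 2 successes in the first 3. With X ~ Binomial(3, 0.74), P(Y > 3) = P(X ≤ 1).
  k=0: C(3,0)·0.74^0·0.26^3 = 0.01758
  k=1: C(3,1)·0.74^1·0.26^2 = 0.15007
P(X ≤ 1) = 0.16765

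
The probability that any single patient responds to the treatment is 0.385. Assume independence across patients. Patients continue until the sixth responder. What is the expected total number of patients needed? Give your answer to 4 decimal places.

Y = total patients until the sixth success; negative binomial with r=6, p=0.385.
E[Y] = r / p = 6 / 0.385 = 15.584416

15.5844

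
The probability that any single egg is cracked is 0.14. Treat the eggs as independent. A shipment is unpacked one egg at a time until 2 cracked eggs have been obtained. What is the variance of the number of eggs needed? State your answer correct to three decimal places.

Y = total eggs until the second success; negative binomial with r=2, p=0.14.
Var(Y) = r(1−p)/p² = 2·0.86 / 0.14² = 87.75510

87.755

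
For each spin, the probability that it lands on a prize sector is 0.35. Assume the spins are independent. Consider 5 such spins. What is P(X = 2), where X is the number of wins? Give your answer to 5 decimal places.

0.33642

X ~ Binomial(n=5, p=0.35).
P(X=2) = C(5,2) · p^2 · (1−p)^3
= 10 · 0.1225 · 0.27463 = 0.3364156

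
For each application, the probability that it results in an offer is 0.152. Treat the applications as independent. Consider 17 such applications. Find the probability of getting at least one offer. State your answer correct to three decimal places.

P(at least one) = 1 − P(none) = 1 − (1 − 0.152)^17
= 1 − 0.06064 = 0.93936

0.939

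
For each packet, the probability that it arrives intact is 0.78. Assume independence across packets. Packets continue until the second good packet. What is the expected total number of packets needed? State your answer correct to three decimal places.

2.564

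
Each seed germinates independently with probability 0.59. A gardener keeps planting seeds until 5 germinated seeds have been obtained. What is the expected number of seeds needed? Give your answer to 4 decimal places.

8.4746

Y = total seeds until the fifth success; negative binomial with r=5, p=0.59.
E[Y] = r / p = 5 / 0.59 = 8.474576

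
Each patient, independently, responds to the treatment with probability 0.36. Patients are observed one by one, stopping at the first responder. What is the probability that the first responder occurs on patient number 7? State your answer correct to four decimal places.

0.0247

Geometric (trials to first success), p = 0.36.
P(Y = 7) = (1−p)^6 · p = 0.068719 · 0.36 = 0.024739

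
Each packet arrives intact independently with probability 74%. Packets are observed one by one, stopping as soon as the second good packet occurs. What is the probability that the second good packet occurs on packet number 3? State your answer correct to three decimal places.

Y = trial on which the second success occurs; negative binomial, r=2, p=0.74.
P(Y=3) = C(2,1) · p^2 · (1−p)^1
= 2 · 0.5476 · 0.26 = 0.28475

0.285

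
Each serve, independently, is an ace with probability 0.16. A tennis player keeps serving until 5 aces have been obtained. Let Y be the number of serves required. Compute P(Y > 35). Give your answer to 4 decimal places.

Needing more than 35 serves ⇔ fewer than 5 successes in the first 35. With X ~ Binomial(35, 0.16), P(Y > 35) = P(X ≤ 4).
  k=0: C(35,0)·0.16^0·0.84^35 = 0.002238
  k=1: C(35,1)·0.16^1·0.84^34 = 0.014917
  k=2: C(35,2)·0.16^2·0.84^33 = 0.048303
  k=3: C(35,3)·0.16^3·0.84^32 = 0.101206
  k=4: C(35,4)·0.16^4·0.84^31 = 0.154219
P(X ≤ 4) = 0.320883

0.3209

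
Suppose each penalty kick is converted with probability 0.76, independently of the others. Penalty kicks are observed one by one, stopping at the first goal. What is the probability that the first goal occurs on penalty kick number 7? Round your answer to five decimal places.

0.00015

Geometric (trials to first success), p = 0.76.
P(Y = 7) = (1−p)^6 · p = 0.0001911 · 0.76 = 0.0001452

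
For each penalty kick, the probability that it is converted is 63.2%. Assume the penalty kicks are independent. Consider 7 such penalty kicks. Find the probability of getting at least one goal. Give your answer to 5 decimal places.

P(at least one) = 1 − P(none) = 1 − (1 − 0.632)^7
= 1 − 0.0009140 = 0.9990860

0.99909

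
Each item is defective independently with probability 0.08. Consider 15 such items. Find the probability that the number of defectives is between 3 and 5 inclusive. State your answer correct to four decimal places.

0.1123

X ~ Binomial(15, 0.08); P(3 ≤ X ≤ 5) = Σ C(15,k) p^k (1−p)^(15−k) over k:
  k=3: C(15,3)·0.08^3·0.92^12 = 0.085652
  k=4: C(15,4)·0.08^4·0.92^11 = 0.022344
  k=5: C(15,5)·0.08^5·0.92^10 = 0.004274
Total = 0.112270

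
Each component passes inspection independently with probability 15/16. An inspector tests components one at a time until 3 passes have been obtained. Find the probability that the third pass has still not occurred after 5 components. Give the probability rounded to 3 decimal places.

0.002

Needing more than 5 components ⇔ fewer than 3 successes in the first 5. With X ~ Binomial(5, 0.9375), P(Y > 5) = P(X ≤ 2).
  k=0: C(5,0)·0.9375^0·0.0625^5 = 0.00000
  k=1: C(5,1)·0.9375^1·0.0625^4 = 0.00007
  k=2: C(5,2)·0.9375^2·0.0625^3 = 0.00215
P(X ≤ 2) = 0.00222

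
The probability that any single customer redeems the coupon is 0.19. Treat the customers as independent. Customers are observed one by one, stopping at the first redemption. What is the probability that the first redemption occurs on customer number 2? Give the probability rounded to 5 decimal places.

0.15390

Geometric (trials to first success), p = 0.19.
P(Y = 2) = (1−p)^1 · p = 0.81 · 0.19 = 0.1539000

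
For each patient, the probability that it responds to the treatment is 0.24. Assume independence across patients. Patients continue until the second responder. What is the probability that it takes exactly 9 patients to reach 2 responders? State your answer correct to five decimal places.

Y = trial on which the second success occurs; negative binomial, r=2, p=0.24.
P(Y=9) = C(8,1) · p^2 · (1−p)^7
= 8 · 0.0576 · 0.14645 = 0.0674851

0.06749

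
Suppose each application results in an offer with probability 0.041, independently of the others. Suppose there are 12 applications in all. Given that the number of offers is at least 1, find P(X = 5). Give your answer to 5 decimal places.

X ~ Binomial(12, 0.041). Want P(X=5 | X≥1) = P(X=5) / P(X≥1).
P(X=5) = C(12,5)·0.041^5·0.959^7 = 0.0000685
P(X≥1) = 1 − 0.6050946 = 0.3949054
Ratio = 0.0000685 / 0.3949054 = 0.0001733

0.00017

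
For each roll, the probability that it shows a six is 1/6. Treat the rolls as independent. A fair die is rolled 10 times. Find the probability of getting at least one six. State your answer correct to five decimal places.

P(at least one) = 1 − P(none) = 1 − (1 − 0.166667)^10
= 1 − 0.1615056 = 0.8384944

0.83849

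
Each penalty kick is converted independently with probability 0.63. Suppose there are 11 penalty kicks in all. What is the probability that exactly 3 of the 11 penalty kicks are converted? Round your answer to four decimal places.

X ~ Binomial(n=11, p=0.63).
P(X=3) = C(11,3) · p^3 · (1−p)^8
= 165 · 0.25005 · 0.00035125 = 0.014492

0.0145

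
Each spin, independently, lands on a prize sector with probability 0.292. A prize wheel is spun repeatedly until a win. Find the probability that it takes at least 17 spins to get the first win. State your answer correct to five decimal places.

Y = number of spins to the first success; geometric, p = 0.292.
P(Y > 16) = P(first 16 all fail) = (1−p)^16 = 0.0039860

0.00399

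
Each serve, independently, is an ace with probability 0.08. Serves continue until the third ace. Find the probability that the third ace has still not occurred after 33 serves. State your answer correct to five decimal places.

0.50180

Needing more than 33 serves ⇔ fewer than 3 successes in the first 33. With X ~ Binomial(33, 0.08), P(Y > 33) = P(X ≤ 2).
  k=0: C(33,0)·0.08^0·0.92^33 = 0.0638261
  k=1: C(33,1)·0.08^1·0.92^32 = 0.1831532
  k=2: C(33,2)·0.08^2·0.92^31 = 0.2548218
P(X ≤ 2) = 0.5018010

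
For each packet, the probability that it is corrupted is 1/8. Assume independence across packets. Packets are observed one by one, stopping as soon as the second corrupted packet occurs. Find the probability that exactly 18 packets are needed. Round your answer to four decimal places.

0.0314

Y = trial on which the second success occurs; negative binomial, r=2, p=0.125.
P(Y=18) = C(17,1) · p^2 · (1−p)^16
= 17 · 0.015625 · 0.11807 = 0.031362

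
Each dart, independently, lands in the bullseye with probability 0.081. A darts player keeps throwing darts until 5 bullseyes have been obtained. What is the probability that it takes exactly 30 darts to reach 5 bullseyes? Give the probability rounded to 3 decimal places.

0.010

Y = trial on which the fifth success occurs; negative binomial, r=5, p=0.081.
P(Y=30) = C(29,4) · p^5 · (1−p)^25
= 23751 · 3.4868e-06 · 0.12103 = 0.01002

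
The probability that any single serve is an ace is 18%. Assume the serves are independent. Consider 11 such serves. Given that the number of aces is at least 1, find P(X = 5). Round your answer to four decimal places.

0.0299

X ~ Binomial(11, 0.18). Want P(X=5 | X≥1) = P(X=5) / P(X≥1).
P(X=5) = C(11,5)·0.18^5·0.82^6 = 0.026539
P(X≥1) = 1 − 0.112707 = 0.887293
Ratio = 0.026539 / 0.887293 = 0.029910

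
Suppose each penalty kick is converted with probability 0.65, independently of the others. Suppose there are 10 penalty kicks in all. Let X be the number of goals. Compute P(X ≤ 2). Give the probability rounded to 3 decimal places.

0.005

X ~ Binomial(10, 0.65); P(X ≤ 2) = Σ C(10,k) p^k (1−p)^(10−k) over k:
  k=0: C(10,0)·0.65^0·0.35^10 = 0.00003
  k=1: C(10,1)·0.65^1·0.35^9 = 0.00051
  k=2: C(10,2)·0.65^2·0.35^8 = 0.00428
Total = 0.00482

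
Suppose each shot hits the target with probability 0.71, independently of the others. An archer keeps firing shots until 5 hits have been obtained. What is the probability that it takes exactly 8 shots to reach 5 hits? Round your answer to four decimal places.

Y = trial on which the fifth success occurs; negative binomial, r=5, p=0.71.
P(Y=8) = C(7,4) · p^5 · (1−p)^3
= 35 · 0.18042 · 0.024389 = 0.154012

0.1540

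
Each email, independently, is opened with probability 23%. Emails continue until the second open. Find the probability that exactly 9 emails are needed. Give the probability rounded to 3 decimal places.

Y = trial on which the second success occurs; negative binomial, r=2, p=0.23.
P(Y=9) = C(8,1) · p^2 · (1−p)^7
= 8 · 0.0529 · 0.16049 = 0.06792

0.068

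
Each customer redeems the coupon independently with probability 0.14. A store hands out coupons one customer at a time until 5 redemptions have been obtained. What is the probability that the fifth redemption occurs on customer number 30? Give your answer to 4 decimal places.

0.0294

Y = trial on which the fifth success occurs; negative binomial, r=5, p=0.14.
P(Y=30) = C(29,4) · p^5 · (1−p)^25
= 23751 · 5.3782e-05 · 0.023039 = 0.029430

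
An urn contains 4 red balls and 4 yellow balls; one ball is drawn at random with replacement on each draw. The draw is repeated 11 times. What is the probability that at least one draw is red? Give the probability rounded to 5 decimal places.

0.99951

P(at least one) = 1 − P(none) = 1 − (1 − 0.50)^11
= 1 − 0.0004883 = 0.9995117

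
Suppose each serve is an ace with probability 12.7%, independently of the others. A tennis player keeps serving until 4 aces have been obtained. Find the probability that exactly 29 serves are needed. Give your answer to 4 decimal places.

Y = trial on which the fourth success occurs; negative binomial, r=4, p=0.127.
P(Y=29) = C(28,3) · p^4 · (1−p)^25
= 3276 · 0.00026014 · 0.033524 = 0.028570

0.0286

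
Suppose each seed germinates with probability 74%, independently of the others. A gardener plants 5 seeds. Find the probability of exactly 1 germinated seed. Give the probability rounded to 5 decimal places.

X ~ Binomial(n=5, p=0.74).
P(X=1) = C(5,1) · p^1 · (1−p)^4
= 5 · 0.74 · 0.0045698 = 0.0169081

0.01691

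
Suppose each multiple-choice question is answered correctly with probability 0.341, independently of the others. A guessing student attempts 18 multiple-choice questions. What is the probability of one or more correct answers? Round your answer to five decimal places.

0.99945

P(at least one) = 1 − P(none) = 1 − (1 − 0.341)^18
= 1 − 0.0005495 = 0.9994505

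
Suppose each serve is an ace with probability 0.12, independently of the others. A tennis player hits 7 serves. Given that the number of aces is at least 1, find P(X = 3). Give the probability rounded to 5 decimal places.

0.06134

X ~ Binomial(7, 0.12). Want P(X=3 | X≥1) = P(X=3) / P(X≥1).
P(X=3) = C(7,3)·0.12^3·0.88^4 = 0.0362696
P(X≥1) = 1 − 0.4086756 = 0.5913244
Ratio = 0.0362696 / 0.5913244 = 0.0613362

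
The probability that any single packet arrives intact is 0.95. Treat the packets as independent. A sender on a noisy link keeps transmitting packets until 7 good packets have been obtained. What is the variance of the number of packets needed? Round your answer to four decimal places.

0.3878

Y = total packets until the seventh success; negative binomial with r=7, p=0.95.
Var(Y) = r(1−p)/p² = 7·0.05 / 0.95² = 0.387812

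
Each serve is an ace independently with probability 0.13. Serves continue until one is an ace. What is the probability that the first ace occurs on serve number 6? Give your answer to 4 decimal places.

Geometric (trials to first success), p = 0.13.
P(Y = 6) = (1−p)^5 · p = 0.49842 · 0.13 = 0.064795

0.0648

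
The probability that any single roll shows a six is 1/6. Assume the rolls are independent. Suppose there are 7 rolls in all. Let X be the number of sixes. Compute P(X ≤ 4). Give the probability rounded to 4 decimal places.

X ~ Binomial(7, 0.166667); P(X ≤ 4) = Σ C(7,k) p^k (1−p)^(7−k) over k:
  k=0: C(7,0)·0.166667^0·0.833333^7 = 0.279082
  k=1: C(7,1)·0.166667^1·0.833333^6 = 0.390714
  k=2: C(7,2)·0.166667^2·0.833333^5 = 0.234429
  k=3: C(7,3)·0.166667^3·0.833333^4 = 0.078143
  k=4: C(7,4)·0.166667^4·0.833333^3 = 0.015629
Total = 0.997996

0.9980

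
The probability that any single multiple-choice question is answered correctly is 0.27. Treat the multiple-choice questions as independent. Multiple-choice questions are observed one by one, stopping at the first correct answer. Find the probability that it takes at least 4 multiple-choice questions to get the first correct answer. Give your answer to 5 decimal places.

Y = number of multiple-choice questions to the first success; geometric, p = 0.27.
P(Y > 3) = P(first 3 all fail) = (1−p)^3 = 0.3890170

0.38902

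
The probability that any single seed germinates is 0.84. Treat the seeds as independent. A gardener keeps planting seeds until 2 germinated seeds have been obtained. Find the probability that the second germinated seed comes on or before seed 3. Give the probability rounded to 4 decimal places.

0.9314

Finishing within 3 seeds ⇔ at least 2 successes in the first 3. With X ~ Binomial(3, 0.84), P(Y ≤ 3) = 1 − P(X ≤ 1).
  k=0: C(3,0)·0.84^0·0.16^3 = 0.004096
  k=1: C(3,1)·0.84^1·0.16^2 = 0.064512
1 − 0.068608 = 0.931392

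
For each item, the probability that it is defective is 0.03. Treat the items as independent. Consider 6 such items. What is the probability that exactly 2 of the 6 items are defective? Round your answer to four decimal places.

X ~ Binomial(n=6, p=0.03).
P(X=2) = C(6,2) · p^2 · (1−p)^4
= 15 · 0.0009 · 0.88529 = 0.011951

0.0120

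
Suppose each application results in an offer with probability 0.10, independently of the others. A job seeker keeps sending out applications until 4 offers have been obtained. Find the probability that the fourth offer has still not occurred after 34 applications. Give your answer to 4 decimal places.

0.5538

Needing more than 34 applications ⇔ fewer than 4 successes in the first 34. With X ~ Binomial(34, 0.10), P(Y > 34) = P(X ≤ 3).
  k=0: C(34,0)·0.10^0·0.90^34 = 0.027813
  k=1: C(34,1)·0.10^1·0.90^33 = 0.105071
  k=2: C(34,2)·0.10^2·0.90^32 = 0.192630
  k=3: C(34,3)·0.10^3·0.90^31 = 0.228302
P(X ≤ 3) = 0.553815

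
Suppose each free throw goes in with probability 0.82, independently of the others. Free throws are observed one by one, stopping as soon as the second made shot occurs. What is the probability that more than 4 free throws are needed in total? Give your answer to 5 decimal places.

0.02018

Needing more than 4 free throws ⇔ fewer than 2 successes in the first 4. With X ~ Binomial(4, 0.82), P(Y > 4) = P(X ≤ 1).
  k=0: C(4,0)·0.82^0·0.18^4 = 0.0010498
  k=1: C(4,1)·0.82^1·0.18^3 = 0.0191290
P(X ≤ 1) = 0.0201787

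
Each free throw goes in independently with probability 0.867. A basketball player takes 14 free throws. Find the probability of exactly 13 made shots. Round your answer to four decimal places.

0.2912

X ~ Binomial(n=14, p=0.867).
P(X=13) = C(14,13) · p^13 · (1−p)^1
= 14 · 0.1564 · 0.133 = 0.291225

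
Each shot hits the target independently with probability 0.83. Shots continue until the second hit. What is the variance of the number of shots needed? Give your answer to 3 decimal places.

0.494

Y = total shots until the second success; negative binomial with r=2, p=0.83.
Var(Y) = r(1−p)/p² = 2·0.17 / 0.83² = 0.49354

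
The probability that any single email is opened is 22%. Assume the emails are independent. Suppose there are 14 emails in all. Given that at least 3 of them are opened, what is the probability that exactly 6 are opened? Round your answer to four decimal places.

0.0748

X ~ Binomial(14, 0.22). Want P(X=6 | X≥3) = P(X=6) / P(X≥3).
P(X=6) = C(14,6)·0.22^6·0.78^8 = 0.046650
P(X≥3) = 1 − 0.030855 − 0.121837 − 0.223369 = 0.623939
Ratio = 0.046650 / 0.623939 = 0.074766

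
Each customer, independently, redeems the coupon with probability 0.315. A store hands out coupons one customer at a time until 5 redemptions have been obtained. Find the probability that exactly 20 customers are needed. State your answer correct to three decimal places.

Y = trial on which the fifth success occurs; negative binomial, r=5, p=0.315.
P(Y=20) = C(19,4) · p^5 · (1−p)^15
= 3876 · 0.0031014 · 0.0034305 = 0.04124

0.041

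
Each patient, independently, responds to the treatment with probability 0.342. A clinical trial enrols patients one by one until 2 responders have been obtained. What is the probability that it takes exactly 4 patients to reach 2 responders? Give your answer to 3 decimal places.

Y = trial on which the second success occurs; negative binomial, r=2, p=0.342.
P(Y=4) = C(3,1) · p^2 · (1−p)^2
= 3 · 0.11696 · 0.43296 = 0.15192

0.152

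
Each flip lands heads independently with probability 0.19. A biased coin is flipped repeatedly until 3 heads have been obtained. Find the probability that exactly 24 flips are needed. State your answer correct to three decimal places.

Y = trial on which the third success occurs; negative binomial, r=3, p=0.19.
P(Y=24) = C(23,2) · p^3 · (1−p)^21
= 253 · 0.006859 · 0.011973 = 0.02078

0.021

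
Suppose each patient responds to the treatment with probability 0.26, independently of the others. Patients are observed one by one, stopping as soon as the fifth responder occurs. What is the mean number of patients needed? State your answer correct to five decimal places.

19.23077

Y = total patients until the fifth success; negative binomial with r=5, p=0.26.
E[Y] = r / p = 5 / 0.26 = 19.2307692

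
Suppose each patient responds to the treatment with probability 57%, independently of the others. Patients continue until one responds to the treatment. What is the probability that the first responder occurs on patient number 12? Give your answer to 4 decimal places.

0.0001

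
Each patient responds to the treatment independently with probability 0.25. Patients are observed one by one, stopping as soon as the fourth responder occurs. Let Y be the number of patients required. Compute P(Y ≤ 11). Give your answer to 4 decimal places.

0.2867

Finishing within 11 patients ⇔ at least 4 successes in the first 11. With X ~ Binomial(11, 0.25), P(Y ≤ 11) = 1 − P(X ≤ 3).
  k=0: C(11,0)·0.25^0·0.75^11 = 0.042235
  k=1: C(11,1)·0.25^1·0.75^10 = 0.154862
  k=2: C(11,2)·0.25^2·0.75^9 = 0.258104
  k=3: C(11,3)·0.25^3·0.75^8 = 0.258104
1 − 0.713305 = 0.286695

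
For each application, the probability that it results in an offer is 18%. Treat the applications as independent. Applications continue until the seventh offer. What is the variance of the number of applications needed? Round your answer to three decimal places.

177.160

Y = total applications until the seventh success; negative binomial with r=7, p=0.18.
Var(Y) = r(1−p)/p² = 7·0.82 / 0.18² = 177.16049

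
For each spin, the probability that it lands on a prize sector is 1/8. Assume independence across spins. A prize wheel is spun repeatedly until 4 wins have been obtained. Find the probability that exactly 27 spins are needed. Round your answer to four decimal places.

Y = trial on which the fourth success occurs; negative binomial, r=4, p=0.125.
P(Y=27) = C(26,3) · p^4 · (1−p)^23
= 2600 · 0.00024414 · 0.046364 = 0.029431

0.0294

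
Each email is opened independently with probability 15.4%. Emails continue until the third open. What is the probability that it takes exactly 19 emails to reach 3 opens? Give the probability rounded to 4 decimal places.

0.0385

Y = trial on which the third success occurs; negative binomial, r=3, p=0.154.
P(Y=19) = C(18,2) · p^3 · (1−p)^16
= 153 · 0.0036523 · 0.068853 = 0.038475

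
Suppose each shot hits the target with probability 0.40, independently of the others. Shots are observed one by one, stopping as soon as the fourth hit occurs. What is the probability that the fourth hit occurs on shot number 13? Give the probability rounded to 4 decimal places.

Y = trial on which the fourth success occurs; negative binomial, r=4, p=0.40.
P(Y=13) = C(12,3) · p^4 · (1−p)^9
= 220 · 0.0256 · 0.010078 = 0.056758

0.0568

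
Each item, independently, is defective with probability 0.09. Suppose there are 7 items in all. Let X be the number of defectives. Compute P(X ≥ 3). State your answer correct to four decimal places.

X ~ Binomial(7, 0.09); P(X ≥ 3) = Σ C(7,k) p^k (1−p)^(7−k) over k:
  k=3: C(7,3)·0.09^3·0.91^4 = 0.017497
  k=4: C(7,4)·0.09^4·0.91^3 = 0.001730
  k=5: C(7,5)·0.09^5·0.91^2 = 0.000103
  k=6: C(7,6)·0.09^6·0.91^1 = 0.000003
  k=7: C(7,7)·0.09^7·0.91^0 = 0.000000
Total = 0.019333

0.0193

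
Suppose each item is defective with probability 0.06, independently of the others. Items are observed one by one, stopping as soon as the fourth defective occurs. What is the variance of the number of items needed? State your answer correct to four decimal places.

Y = total items until the fourth success; negative binomial with r=4, p=0.06.
Var(Y) = r(1−p)/p² = 4·0.94 / 0.06² = 1044.444444

1044.4444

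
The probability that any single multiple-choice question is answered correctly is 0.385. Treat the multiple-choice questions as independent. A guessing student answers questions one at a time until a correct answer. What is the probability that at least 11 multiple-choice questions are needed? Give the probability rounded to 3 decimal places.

0.008

Y = number of multiple-choice questions to the first success; geometric, p = 0.385.
P(Y > 10) = P(first 10 all fail) = (1−p)^10 = 0.00774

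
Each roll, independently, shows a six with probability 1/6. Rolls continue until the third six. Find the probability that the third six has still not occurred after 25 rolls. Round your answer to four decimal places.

0.1887

Needing more than 25 rolls ⇔ fewer than 3 successes in the first 25. With X ~ Binomial(25, 0.166667), P(Y > 25) = P(X ≤ 2).
  k=0: C(25,0)·0.166667^0·0.833333^25 = 0.010483
  k=1: C(25,1)·0.166667^1·0.833333^24 = 0.052413
  k=2: C(25,2)·0.166667^2·0.833333^23 = 0.125791
P(X ≤ 2) = 0.188687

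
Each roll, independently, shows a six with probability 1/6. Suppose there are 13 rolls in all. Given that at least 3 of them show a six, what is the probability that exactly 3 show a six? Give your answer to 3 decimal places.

0.575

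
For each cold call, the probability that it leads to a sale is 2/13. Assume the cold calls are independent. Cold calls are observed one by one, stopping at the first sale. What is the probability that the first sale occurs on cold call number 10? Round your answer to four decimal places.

Geometric (trials to first success), p = 0.153846.
P(Y = 10) = (1−p)^9 · p = 0.22235 · 0.153846 = 0.034208

0.0342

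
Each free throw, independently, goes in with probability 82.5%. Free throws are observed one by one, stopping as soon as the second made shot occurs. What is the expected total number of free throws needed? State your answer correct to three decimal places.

Y = total free throws until the second success; negative binomial with r=2, p=0.825.
E[Y] = r / p = 2 / 0.825 = 2.42424

2.424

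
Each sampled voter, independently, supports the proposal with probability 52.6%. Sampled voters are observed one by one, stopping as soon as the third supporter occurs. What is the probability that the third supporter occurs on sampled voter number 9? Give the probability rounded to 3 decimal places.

Y = trial on which the third success occurs; negative binomial, r=3, p=0.526.
P(Y=9) = C(8,2) · p^3 · (1−p)^6
= 28 · 0.14553 · 0.011341 = 0.04622

0.046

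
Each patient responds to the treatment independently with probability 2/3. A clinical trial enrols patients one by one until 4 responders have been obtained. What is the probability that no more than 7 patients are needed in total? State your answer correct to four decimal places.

0.8267

Finishing within 7 patients ⇔ at least 4 successes in the first 7. With X ~ Binomial(7, 0.666667), P(Y ≤ 7) = 1 − P(X ≤ 3).
  k=0: C(7,0)·0.666667^0·0.333333^7 = 0.000457
  k=1: C(7,1)·0.666667^1·0.333333^6 = 0.006401
  k=2: C(7,2)·0.666667^2·0.333333^5 = 0.038409
  k=3: C(7,3)·0.666667^3·0.333333^4 = 0.128029
1 − 0.173297 = 0.826703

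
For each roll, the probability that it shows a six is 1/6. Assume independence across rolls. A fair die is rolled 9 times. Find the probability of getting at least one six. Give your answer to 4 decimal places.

0.8062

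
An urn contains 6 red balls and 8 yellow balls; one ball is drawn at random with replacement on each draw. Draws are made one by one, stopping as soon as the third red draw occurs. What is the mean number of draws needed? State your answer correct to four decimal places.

Y = total draws until the third success; negative binomial with r=3, p=0.428571.
E[Y] = r / p = 3 / 0.428571 = 7.000000

7.0000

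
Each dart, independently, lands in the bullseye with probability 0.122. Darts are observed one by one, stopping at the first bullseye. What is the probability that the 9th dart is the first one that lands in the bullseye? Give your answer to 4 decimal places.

Geometric (trials to first success), p = 0.122.
P(Y = 9) = (1−p)^8 · p = 0.35315 · 0.122 = 0.043084

0.0431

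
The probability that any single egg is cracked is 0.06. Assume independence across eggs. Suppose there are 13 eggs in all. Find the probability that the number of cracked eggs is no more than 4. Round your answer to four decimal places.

X ~ Binomial(13, 0.06); P(X ≤ 4) = Σ C(13,k) p^k (1−p)^(13−k) over k:
  k=0: C(13,0)·0.06^0·0.94^13 = 0.447365
  k=1: C(13,1)·0.06^1·0.94^12 = 0.371218
  k=2: C(13,2)·0.06^2·0.94^11 = 0.142169
  k=3: C(13,3)·0.06^3·0.94^10 = 0.033273
  k=4: C(13,4)·0.06^4·0.94^9 = 0.005310
Total = 0.999335

0.9993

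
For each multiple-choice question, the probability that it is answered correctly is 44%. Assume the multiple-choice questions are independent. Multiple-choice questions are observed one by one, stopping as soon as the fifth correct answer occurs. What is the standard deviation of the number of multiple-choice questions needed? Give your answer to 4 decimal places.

Y = total multiple-choice questions until the fifth success; negative binomial with r=5, p=0.44.
SD(Y) = √[r(1−p)/p²] = √(14.462810) = 3.803000

3.8030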